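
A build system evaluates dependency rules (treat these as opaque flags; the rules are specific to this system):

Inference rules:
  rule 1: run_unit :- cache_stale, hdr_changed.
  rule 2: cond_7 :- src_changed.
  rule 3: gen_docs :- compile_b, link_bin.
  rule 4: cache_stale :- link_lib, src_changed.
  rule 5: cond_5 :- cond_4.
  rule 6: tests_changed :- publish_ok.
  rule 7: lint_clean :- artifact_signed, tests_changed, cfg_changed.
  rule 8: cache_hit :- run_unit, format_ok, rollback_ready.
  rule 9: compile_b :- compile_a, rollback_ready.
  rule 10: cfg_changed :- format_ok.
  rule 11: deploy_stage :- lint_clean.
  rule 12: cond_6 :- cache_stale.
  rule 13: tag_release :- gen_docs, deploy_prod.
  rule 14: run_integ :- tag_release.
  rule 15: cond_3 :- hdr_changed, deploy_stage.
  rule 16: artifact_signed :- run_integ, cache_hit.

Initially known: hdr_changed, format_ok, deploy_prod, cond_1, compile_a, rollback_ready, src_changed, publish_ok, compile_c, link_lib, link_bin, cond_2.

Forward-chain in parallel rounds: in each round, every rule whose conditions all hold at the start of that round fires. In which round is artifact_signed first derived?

Round 1: rule 2 [cond_7 :- src_changed.]; rule 4 [cache_stale :- link_lib, src_changed.]; rule 6 [tests_changed :- publish_ok.]; rule 9 [compile_b :- compile_a, rollback_ready.]; rule 10 [cfg_changed :- format_ok.]. Adds cond_7, cache_stale, tests_changed, compile_b, cfg_changed.
Round 2: rule 1 [run_unit :- cache_stale, hdr_changed.]; rule 3 [gen_docs :- compile_b, link_bin.]; rule 12 [cond_6 :- cache_stale.]. Adds run_unit, gen_docs, cond_6.
Round 3: rule 8 [cache_hit :- run_unit, format_ok, rollback_ready.]; rule 13 [tag_release :- gen_docs, deploy_prod.]. Adds cache_hit, tag_release.
Round 4: rule 14 [run_integ :- tag_release.]. Adds run_integ.
Round 5: rule 16 [artifact_signed :- run_integ, cache_hit.]. Adds artifact_signed.
artifact_signed first appears in round 5.

5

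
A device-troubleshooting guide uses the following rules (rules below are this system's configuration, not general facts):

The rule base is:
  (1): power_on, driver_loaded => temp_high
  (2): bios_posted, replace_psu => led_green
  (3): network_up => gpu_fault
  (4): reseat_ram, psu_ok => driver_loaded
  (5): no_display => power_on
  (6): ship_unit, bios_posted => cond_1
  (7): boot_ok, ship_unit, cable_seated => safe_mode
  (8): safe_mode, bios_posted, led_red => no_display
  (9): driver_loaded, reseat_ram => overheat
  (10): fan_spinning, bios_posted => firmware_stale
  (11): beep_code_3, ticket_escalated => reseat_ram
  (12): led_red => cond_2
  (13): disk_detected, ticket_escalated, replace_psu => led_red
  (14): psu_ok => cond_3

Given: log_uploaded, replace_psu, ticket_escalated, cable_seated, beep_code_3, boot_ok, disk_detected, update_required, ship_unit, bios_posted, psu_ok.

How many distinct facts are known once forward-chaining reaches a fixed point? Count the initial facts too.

Round 1 — (2), (6), (7), (11), (13), (14), derive led_green, cond_1, safe_mode, reseat_ram, led_red, cond_3.
Round 2 — (4), (8), (12), derive driver_loaded, no_display, cond_2.
Round 3 — (5), (9), derive power_on, overheat.
Round 4 — (1), derive temp_high.
Closure: {beep_code_3, bios_posted, boot_ok, cable_seated, cond_1, cond_2, cond_3, disk_detected, driver_loaded, led_green, led_red, log_uploaded, no_display, overheat, power_on, psu_ok, replace_psu, reseat_ram, safe_mode, ship_unit, temp_high, ticket_escalated, update_required} — 23 facts.

23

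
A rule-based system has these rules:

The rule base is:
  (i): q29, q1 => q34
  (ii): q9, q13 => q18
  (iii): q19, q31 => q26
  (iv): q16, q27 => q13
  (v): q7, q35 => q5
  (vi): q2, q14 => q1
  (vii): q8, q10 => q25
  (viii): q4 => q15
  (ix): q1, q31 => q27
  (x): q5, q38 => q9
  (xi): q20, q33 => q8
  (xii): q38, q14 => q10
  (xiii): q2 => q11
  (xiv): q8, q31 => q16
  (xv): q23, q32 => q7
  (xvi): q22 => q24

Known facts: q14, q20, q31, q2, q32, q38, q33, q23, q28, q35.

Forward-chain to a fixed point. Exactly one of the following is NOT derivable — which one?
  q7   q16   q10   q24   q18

Round 1 fires (vi), (xi), (xii), (xiii), (xv), giving q1, q8, q10, q11, q7.
Round 2 fires (v), (vii), (ix), (xiv), giving q5, q25, q27, q16.
Round 3 fires (iv), (x), giving q13, q9.
Round 4 fires (ii), giving q18.
Derived: q16 (round 2), q18 (round 4), q7 (round 1), q10 (round 1). q24 never appears in any round.

q24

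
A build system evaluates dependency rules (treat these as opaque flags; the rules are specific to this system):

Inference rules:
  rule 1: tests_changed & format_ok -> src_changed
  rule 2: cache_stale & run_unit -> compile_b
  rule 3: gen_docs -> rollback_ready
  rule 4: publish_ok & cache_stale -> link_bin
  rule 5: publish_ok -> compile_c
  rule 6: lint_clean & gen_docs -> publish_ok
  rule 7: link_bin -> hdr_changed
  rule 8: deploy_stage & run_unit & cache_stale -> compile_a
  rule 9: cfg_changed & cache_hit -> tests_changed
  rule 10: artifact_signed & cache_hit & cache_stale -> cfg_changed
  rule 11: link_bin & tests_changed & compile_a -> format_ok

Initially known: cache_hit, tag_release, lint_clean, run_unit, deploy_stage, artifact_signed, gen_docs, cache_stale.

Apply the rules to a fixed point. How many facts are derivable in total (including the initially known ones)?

Round 1: rule 2 [cache_stale & run_unit -> compile_b]; rule 3 [gen_docs -> rollback_ready]; rule 6 [lint_clean & gen_docs -> publish_ok]; rule 8 [deploy_stage & run_unit & cache_stale -> compile_a]; rule 10 [artifact_signed & cache_hit & cache_stale -> cfg_changed]. New: compile_b, rollback_ready, publish_ok, compile_a, cfg_changed.
Round 2: rule 4 [publish_ok & cache_stale -> link_bin]; rule 5 [publish_ok -> compile_c]; rule 9 [cfg_changed & cache_hit -> tests_changed]. New: link_bin, compile_c, tests_changed.
Round 3: rule 7 [link_bin -> hdr_changed]; rule 11 [link_bin & tests_changed & compile_a -> format_ok]. New: hdr_changed, format_ok.
Round 4: rule 1 [tests_changed & format_ok -> src_changed]. New: src_changed.
Closure: {artifact_signed, cache_hit, cache_stale, cfg_changed, compile_a, compile_b, compile_c, deploy_stage, format_ok, gen_docs, hdr_changed, link_bin, lint_clean, publish_ok, rollback_ready, run_unit, src_changed, tag_release, tests_changed} — 19 facts.

19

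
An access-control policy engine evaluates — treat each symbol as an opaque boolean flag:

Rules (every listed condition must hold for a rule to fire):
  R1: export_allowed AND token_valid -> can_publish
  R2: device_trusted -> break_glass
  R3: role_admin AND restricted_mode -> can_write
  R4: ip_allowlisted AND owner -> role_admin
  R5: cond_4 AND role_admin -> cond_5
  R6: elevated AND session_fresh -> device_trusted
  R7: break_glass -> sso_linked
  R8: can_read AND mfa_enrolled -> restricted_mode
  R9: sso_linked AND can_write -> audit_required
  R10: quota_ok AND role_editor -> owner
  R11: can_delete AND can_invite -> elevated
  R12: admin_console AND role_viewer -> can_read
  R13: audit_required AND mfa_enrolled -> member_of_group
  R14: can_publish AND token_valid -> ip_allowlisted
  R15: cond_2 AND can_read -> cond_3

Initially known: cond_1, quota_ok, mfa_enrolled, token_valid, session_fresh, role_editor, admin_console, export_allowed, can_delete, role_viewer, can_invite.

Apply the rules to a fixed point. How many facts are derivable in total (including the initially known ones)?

Round 1 — R1, R10, R11, R12, derive can_publish, owner, elevated, can_read.
Round 2 — R6, R8, R14, derive device_trusted, restricted_mode, ip_allowlisted.
Round 3 — R2, R4, derive break_glass, role_admin.
Round 4 — R3, R7, derive can_write, sso_linked.
Round 5 — R9, derive audit_required.
Round 6 — R13, derive member_of_group.
Closure: {admin_console, audit_required, break_glass, can_delete, can_invite, can_publish, can_read, can_write, cond_1, device_trusted, elevated, export_allowed, ip_allowlisted, member_of_group, mfa_enrolled, owner, quota_ok, restricted_mode, role_admin, role_editor, role_viewer, session_fresh, sso_linked, token_valid} — 24 facts.

24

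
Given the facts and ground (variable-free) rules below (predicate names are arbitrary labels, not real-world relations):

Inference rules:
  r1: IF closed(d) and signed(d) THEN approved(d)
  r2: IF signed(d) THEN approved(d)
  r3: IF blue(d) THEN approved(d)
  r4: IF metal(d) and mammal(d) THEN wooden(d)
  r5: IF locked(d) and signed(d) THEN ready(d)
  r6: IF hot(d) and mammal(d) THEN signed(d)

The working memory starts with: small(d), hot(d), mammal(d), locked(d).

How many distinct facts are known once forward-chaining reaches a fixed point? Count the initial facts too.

[1] r6 [IF hot(d) and mammal(d) THEN signed(d)]. ⇒ new: signed(d).
[2] r2 [IF signed(d) THEN approved(d)]; r5 [IF locked(d) and signed(d) THEN ready(d)]. ⇒ new: approved(d), ready(d).
Closure: {approved(d), hot(d), locked(d), mammal(d), ready(d), signed(d), small(d)} — 7 facts.

7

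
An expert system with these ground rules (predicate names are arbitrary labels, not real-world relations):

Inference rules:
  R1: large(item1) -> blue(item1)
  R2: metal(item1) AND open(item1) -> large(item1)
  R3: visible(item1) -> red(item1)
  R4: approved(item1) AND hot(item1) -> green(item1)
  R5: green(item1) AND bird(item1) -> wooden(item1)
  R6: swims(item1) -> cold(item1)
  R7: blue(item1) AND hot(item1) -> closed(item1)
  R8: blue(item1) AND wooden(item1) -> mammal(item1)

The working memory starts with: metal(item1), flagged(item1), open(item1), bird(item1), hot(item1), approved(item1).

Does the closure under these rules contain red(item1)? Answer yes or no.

Round 1: R2 [metal(item1) AND open(item1) -> large(item1)]; R4 [approved(item1) AND hot(item1) -> green(item1)]. New: large(item1), green(item1).
Round 2: R1 [large(item1) -> blue(item1)]; R5 [green(item1) AND bird(item1) -> wooden(item1)]. New: blue(item1), wooden(item1).
Round 3: R7 [blue(item1) AND hot(item1) -> closed(item1)]; R8 [blue(item1) AND wooden(item1) -> mammal(item1)]. New: closed(item1), mammal(item1).
Fixed point reached. red(item1) is concluded only by R3; R3 needs visible(item1) (never derived).

no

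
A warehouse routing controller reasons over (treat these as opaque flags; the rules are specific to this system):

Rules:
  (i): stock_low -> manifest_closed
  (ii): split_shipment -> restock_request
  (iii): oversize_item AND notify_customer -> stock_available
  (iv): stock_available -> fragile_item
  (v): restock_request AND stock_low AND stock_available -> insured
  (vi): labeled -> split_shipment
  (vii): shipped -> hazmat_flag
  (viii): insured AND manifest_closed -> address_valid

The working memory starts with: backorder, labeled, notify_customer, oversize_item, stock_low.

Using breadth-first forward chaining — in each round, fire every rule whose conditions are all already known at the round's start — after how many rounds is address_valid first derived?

Round 1 — (i), (iii), (vi), derive manifest_closed, stock_available, split_shipment.
Round 2 — (ii), (iv), derive restock_request, fragile_item.
Round 3 — (v), derive insured.
Round 4 — (viii), derive address_valid.
address_valid first appears in round 4.

4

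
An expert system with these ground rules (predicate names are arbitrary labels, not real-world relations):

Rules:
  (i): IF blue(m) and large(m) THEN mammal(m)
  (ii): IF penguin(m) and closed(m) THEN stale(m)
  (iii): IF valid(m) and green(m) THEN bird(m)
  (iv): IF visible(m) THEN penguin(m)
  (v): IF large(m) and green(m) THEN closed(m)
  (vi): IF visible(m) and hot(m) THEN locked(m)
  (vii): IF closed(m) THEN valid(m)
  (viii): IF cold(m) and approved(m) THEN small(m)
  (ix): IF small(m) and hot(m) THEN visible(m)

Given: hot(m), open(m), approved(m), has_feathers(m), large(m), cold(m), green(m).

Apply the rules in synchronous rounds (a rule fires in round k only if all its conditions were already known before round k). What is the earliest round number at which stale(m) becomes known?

4

Round 1 fires (v), (viii), giving closed(m), small(m).
Round 2 fires (vii), (ix), giving valid(m), visible(m).
Round 3 fires (iii), (iv), (vi), giving bird(m), penguin(m), locked(m).
Round 4 fires (ii), giving stale(m).
stale(m) first appears in round 4.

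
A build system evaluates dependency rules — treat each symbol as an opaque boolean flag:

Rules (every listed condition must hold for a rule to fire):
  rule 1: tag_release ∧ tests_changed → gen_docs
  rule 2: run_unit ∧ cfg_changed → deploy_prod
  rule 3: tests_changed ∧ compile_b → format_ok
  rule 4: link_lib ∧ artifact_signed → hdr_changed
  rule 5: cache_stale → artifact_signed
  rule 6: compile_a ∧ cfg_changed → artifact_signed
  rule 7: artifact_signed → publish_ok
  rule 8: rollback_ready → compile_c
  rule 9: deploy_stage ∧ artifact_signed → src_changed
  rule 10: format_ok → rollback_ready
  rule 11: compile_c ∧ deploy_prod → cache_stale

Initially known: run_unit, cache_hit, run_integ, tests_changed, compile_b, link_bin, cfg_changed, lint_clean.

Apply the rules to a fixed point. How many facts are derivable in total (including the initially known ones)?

Round 1 fires rule 2, rule 3, giving deploy_prod, format_ok.
Round 2 fires rule 10, giving rollback_ready.
Round 3 fires rule 8, giving compile_c.
Round 4 fires rule 11, giving cache_stale.
Round 5 fires rule 5, giving artifact_signed.
Round 6 fires rule 7, giving publish_ok.
Closure: {artifact_signed, cache_hit, cache_stale, cfg_changed, compile_b, compile_c, deploy_prod, format_ok, link_bin, lint_clean, publish_ok, rollback_ready, run_integ, run_unit, tests_changed} — 15 facts.

15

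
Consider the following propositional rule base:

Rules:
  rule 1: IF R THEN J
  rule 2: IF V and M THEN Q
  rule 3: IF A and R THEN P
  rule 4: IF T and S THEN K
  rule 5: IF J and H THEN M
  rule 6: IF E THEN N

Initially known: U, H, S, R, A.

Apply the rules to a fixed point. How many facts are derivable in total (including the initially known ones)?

8

Round 1 fires rule 1, rule 3, giving J, P.
Round 2 fires rule 5, giving M.
Closure: {A, H, J, M, P, R, S, U} — 8 facts.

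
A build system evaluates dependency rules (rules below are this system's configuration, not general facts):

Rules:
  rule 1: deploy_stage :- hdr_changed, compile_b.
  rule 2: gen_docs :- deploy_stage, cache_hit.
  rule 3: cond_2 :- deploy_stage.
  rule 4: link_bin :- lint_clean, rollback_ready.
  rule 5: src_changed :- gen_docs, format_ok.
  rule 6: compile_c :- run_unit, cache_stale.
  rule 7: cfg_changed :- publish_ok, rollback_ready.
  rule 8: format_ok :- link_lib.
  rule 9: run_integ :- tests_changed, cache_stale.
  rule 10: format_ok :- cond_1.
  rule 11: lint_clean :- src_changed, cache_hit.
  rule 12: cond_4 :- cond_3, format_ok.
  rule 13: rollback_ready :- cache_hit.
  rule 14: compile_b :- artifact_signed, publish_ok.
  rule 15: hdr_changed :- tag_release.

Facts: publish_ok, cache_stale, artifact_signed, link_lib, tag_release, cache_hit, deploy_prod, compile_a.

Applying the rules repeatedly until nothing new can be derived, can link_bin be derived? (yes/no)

Round 1 — rule 8, rule 13, rule 14, rule 15, derive format_ok, rollback_ready, compile_b, hdr_changed.
Round 2 — rule 1, rule 7, derive deploy_stage, cfg_changed.
Round 3 — rule 2, rule 3, derive gen_docs, cond_2.
Round 4 — rule 5, derive src_changed.
Round 5 — rule 11, derive lint_clean.
Round 6 — rule 4, derive link_bin.
link_bin appears in round 6, so it is derivable.

yes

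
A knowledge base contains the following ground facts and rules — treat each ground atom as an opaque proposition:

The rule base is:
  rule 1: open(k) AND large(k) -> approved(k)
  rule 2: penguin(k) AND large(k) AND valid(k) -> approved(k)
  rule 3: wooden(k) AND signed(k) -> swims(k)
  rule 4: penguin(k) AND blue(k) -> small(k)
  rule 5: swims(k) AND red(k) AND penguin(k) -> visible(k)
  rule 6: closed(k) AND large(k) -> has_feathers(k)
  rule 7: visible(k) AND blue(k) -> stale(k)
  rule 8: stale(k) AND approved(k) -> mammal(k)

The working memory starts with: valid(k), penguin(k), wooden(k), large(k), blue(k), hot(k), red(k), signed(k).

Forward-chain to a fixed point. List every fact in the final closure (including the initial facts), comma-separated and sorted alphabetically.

approved(k), blue(k), hot(k), large(k), mammal(k), penguin(k), red(k), signed(k), small(k), stale(k), swims(k), valid(k), visible(k), wooden(k)

Round 1: rule 2 [penguin(k) AND large(k) AND valid(k) -> approved(k)]; rule 3 [wooden(k) AND signed(k) -> swims(k)]; rule 4 [penguin(k) AND blue(k) -> small(k)]. Adds approved(k), swims(k), small(k).
Round 2: rule 5 [swims(k) AND red(k) AND penguin(k) -> visible(k)]. Adds visible(k).
Round 3: rule 7 [visible(k) AND blue(k) -> stale(k)]. Adds stale(k).
Round 4: rule 8 [stale(k) AND approved(k) -> mammal(k)]. Adds mammal(k).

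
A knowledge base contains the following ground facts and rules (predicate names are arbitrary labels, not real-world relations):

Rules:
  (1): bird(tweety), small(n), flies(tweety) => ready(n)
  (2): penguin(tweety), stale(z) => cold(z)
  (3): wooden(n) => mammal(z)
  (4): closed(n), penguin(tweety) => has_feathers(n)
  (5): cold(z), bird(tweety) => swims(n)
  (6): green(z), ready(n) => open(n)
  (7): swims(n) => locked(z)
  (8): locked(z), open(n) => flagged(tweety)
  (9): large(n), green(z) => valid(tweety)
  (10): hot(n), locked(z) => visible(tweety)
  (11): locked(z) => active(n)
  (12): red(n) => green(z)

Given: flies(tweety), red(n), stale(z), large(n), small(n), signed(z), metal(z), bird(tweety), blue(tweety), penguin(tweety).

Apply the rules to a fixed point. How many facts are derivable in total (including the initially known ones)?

Round 1 fires (1), (2), (12), giving ready(n), cold(z), green(z).
Round 2 fires (5), (6), (9), giving swims(n), open(n), valid(tweety).
Round 3 fires (7), giving locked(z).
Round 4 fires (8), (11), giving flagged(tweety), active(n).
Closure: {active(n), bird(tweety), blue(tweety), cold(z), flagged(tweety), flies(tweety), green(z), large(n), locked(z), metal(z), open(n), penguin(tweety), ready(n), red(n), signed(z), small(n), stale(z), swims(n), valid(tweety)} — 19 facts.

19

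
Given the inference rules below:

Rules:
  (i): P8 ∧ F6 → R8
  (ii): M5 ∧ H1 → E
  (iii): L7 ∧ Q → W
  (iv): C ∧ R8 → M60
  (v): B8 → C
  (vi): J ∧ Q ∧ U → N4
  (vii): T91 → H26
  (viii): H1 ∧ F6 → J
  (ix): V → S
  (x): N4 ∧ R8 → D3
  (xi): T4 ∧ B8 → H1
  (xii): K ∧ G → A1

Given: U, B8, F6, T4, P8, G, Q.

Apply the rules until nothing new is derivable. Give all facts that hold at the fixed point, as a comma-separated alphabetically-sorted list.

Round 1 — (i), (v), (xi), derive R8, C, H1.
Round 2 — (iv), (viii), derive M60, J.
Round 3 — (vi), derive N4.
Round 4 — (x), derive D3.

B8, C, D3, F6, G, H1, J, M60, N4, P8, Q, R8, T4, U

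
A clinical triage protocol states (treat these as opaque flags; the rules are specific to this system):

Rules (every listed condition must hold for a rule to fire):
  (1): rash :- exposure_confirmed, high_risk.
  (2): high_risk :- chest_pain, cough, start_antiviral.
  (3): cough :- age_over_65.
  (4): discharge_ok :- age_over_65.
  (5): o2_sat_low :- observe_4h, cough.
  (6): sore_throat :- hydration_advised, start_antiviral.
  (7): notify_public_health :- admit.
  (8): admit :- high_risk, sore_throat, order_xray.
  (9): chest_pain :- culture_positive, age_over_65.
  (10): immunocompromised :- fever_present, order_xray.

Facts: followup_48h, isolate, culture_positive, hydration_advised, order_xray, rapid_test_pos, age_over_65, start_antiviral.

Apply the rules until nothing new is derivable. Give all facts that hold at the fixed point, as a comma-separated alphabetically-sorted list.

admit, age_over_65, chest_pain, cough, culture_positive, discharge_ok, followup_48h, high_risk, hydration_advised, isolate, notify_public_health, order_xray, rapid_test_pos, sore_throat, start_antiviral

Round 1 fires (3), (4), (6), (9), giving cough, discharge_ok, sore_throat, chest_pain.
Round 2 fires (2), giving high_risk.
Round 3 fires (8), giving admit.
Round 4 fires (7), giving notify_public_health.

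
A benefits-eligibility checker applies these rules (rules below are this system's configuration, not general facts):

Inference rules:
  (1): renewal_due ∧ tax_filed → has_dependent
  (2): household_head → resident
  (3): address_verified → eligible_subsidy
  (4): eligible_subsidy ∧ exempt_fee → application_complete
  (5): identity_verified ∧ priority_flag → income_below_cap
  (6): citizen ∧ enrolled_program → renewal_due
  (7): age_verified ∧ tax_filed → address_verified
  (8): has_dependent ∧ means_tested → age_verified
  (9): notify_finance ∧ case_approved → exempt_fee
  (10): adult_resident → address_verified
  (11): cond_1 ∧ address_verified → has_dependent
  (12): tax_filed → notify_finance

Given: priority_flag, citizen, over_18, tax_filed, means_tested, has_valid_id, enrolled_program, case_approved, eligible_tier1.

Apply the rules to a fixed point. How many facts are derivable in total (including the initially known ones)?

[1] (6) [citizen ∧ enrolled_program → renewal_due]; (12) [tax_filed → notify_finance]. ⇒ new: renewal_due, notify_finance.
[2] (1) [renewal_due ∧ tax_filed → has_dependent]; (9) [notify_finance ∧ case_approved → exempt_fee]. ⇒ new: has_dependent, exempt_fee.
[3] (8) [has_dependent ∧ means_tested → age_verified]. ⇒ new: age_verified.
[4] (7) [age_verified ∧ tax_filed → address_verified]. ⇒ new: address_verified.
[5] (3) [address_verified → eligible_subsidy]. ⇒ new: eligible_subsidy.
[6] (4) [eligible_subsidy ∧ exempt_fee → application_complete]. ⇒ new: application_complete.
Closure: {address_verified, age_verified, application_complete, case_approved, citizen, eligible_subsidy, eligible_tier1, enrolled_program, exempt_fee, has_dependent, has_valid_id, means_tested, notify_finance, over_18, priority_flag, renewal_due, tax_filed} — 17 facts.

17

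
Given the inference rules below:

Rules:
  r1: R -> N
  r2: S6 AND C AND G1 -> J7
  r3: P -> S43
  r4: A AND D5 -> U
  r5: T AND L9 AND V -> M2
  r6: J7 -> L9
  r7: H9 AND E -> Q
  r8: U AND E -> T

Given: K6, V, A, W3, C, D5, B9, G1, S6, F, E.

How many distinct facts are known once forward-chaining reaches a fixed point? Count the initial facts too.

16

Round 1: r2 [S6 AND C AND G1 -> J7]; r4 [A AND D5 -> U]. Adds J7, U.
Round 2: r6 [J7 -> L9]; r8 [U AND E -> T]. Adds L9, T.
Round 3: r5 [T AND L9 AND V -> M2]. Adds M2.
Closure: {A, B9, C, D5, E, F, G1, J7, K6, L9, M2, S6, T, U, V, W3} — 16 facts.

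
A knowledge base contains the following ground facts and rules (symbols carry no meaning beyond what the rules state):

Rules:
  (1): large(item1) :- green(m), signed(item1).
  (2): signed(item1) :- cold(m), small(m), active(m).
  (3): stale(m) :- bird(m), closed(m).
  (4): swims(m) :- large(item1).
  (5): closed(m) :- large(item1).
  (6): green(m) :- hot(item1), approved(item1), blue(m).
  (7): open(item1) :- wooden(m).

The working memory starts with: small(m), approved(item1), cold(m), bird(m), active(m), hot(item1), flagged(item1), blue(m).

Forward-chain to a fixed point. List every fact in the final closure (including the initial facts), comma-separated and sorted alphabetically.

active(m), approved(item1), bird(m), blue(m), closed(m), cold(m), flagged(item1), green(m), hot(item1), large(item1), signed(item1), small(m), stale(m), swims(m)

Round 1: (2) [signed(item1) :- cold(m), small(m), active(m).]; (6) [green(m) :- hot(item1), approved(item1), blue(m).]. Adds signed(item1), green(m).
Round 2: (1) [large(item1) :- green(m), signed(item1).]. Adds large(item1).
Round 3: (4) [swims(m) :- large(item1).]; (5) [closed(m) :- large(item1).]. Adds swims(m), closed(m).
Round 4: (3) [stale(m) :- bird(m), closed(m).]. Adds stale(m).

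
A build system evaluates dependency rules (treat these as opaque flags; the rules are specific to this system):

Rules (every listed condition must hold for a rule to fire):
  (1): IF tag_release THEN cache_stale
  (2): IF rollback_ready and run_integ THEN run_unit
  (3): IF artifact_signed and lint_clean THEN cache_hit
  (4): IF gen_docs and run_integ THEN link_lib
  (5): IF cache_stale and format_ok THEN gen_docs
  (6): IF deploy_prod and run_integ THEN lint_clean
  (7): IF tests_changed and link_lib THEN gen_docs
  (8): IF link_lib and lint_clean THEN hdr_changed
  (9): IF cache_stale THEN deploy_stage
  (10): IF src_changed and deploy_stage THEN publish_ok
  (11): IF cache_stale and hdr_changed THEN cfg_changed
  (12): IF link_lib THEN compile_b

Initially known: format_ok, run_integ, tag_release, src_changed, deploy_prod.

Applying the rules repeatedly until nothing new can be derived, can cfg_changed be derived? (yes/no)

Round 1: (1) [IF tag_release THEN cache_stale]; (6) [IF deploy_prod and run_integ THEN lint_clean]. New: cache_stale, lint_clean.
Round 2: (5) [IF cache_stale and format_ok THEN gen_docs]; (9) [IF cache_stale THEN deploy_stage]. New: gen_docs, deploy_stage.
Round 3: (4) [IF gen_docs and run_integ THEN link_lib]; (10) [IF src_changed and deploy_stage THEN publish_ok]. New: link_lib, publish_ok.
Round 4: (8) [IF link_lib and lint_clean THEN hdr_changed]; (12) [IF link_lib THEN compile_b]. New: hdr_changed, compile_b.
Round 5: (11) [IF cache_stale and hdr_changed THEN cfg_changed]. New: cfg_changed.
cfg_changed appears in round 5, so it is derivable.

yes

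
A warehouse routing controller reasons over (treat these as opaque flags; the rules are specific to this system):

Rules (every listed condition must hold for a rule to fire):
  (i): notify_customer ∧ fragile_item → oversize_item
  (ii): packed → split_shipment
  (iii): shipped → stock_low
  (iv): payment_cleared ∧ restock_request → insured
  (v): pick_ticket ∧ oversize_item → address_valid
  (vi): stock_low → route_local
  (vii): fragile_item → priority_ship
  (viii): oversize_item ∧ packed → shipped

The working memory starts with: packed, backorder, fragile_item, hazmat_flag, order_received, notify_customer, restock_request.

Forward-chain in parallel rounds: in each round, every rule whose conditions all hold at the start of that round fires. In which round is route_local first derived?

Round 1: (i) [notify_customer ∧ fragile_item → oversize_item]; (ii) [packed → split_shipment]; (vii) [fragile_item → priority_ship]. Adds oversize_item, split_shipment, priority_ship.
Round 2: (viii) [oversize_item ∧ packed → shipped]. Adds shipped.
Round 3: (iii) [shipped → stock_low]. Adds stock_low.
Round 4: (vi) [stock_low → route_local]. Adds route_local.
route_local first appears in round 4.

4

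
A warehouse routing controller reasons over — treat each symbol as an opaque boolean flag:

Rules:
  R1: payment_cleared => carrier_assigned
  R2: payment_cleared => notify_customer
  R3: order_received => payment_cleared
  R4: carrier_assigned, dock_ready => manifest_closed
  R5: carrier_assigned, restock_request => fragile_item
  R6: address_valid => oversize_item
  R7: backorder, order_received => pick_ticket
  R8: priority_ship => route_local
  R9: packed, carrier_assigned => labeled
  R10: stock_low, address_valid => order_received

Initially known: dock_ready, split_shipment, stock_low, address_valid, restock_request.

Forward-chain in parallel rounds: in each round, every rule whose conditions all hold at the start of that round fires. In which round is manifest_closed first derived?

Round 1 fires R6, R10, giving oversize_item, order_received.
Round 2 fires R3, giving payment_cleared.
Round 3 fires R1, R2, giving carrier_assigned, notify_customer.
Round 4 fires R4, R5, giving manifest_closed, fragile_item.
manifest_closed first appears in round 4.

4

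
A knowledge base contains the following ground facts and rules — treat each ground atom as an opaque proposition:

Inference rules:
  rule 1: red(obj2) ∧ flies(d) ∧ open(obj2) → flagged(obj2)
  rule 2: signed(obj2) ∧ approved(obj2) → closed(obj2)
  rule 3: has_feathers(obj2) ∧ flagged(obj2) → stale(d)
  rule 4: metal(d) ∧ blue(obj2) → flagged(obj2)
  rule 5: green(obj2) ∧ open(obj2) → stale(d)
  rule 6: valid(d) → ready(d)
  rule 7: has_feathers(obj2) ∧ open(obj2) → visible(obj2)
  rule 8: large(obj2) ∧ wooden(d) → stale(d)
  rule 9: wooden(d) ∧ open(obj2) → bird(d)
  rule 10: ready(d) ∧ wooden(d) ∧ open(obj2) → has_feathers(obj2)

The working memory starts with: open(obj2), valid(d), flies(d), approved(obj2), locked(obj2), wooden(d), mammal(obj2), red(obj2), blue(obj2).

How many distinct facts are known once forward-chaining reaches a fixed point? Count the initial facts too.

15

Round 1 — rule 1, rule 6, rule 9, derive flagged(obj2), ready(d), bird(d).
Round 2 — rule 10, derive has_feathers(obj2).
Round 3 — rule 3, rule 7, derive stale(d), visible(obj2).
Closure: {approved(obj2), bird(d), blue(obj2), flagged(obj2), flies(d), has_feathers(obj2), locked(obj2), mammal(obj2), open(obj2), ready(d), red(obj2), stale(d), valid(d), visible(obj2), wooden(d)} — 15 facts.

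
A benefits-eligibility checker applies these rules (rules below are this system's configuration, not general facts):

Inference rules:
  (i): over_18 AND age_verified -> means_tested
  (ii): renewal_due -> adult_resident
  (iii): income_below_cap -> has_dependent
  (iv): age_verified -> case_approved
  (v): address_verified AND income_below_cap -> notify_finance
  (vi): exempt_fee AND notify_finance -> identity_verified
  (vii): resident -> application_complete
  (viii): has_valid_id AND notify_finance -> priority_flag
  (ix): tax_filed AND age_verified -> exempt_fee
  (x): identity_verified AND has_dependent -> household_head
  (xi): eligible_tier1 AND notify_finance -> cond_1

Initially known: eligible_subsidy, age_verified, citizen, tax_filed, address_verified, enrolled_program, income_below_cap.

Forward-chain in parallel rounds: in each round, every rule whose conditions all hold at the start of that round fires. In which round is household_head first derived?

Round 1: (iii) [income_below_cap -> has_dependent]; (iv) [age_verified -> case_approved]; (v) [address_verified AND income_below_cap -> notify_finance]; (ix) [tax_filed AND age_verified -> exempt_fee]. Adds has_dependent, case_approved, notify_finance, exempt_fee.
Round 2: (vi) [exempt_fee AND notify_finance -> identity_verified]. Adds identity_verified.
Round 3: (x) [identity_verified AND has_dependent -> household_head]. Adds household_head.
household_head first appears in round 3.

3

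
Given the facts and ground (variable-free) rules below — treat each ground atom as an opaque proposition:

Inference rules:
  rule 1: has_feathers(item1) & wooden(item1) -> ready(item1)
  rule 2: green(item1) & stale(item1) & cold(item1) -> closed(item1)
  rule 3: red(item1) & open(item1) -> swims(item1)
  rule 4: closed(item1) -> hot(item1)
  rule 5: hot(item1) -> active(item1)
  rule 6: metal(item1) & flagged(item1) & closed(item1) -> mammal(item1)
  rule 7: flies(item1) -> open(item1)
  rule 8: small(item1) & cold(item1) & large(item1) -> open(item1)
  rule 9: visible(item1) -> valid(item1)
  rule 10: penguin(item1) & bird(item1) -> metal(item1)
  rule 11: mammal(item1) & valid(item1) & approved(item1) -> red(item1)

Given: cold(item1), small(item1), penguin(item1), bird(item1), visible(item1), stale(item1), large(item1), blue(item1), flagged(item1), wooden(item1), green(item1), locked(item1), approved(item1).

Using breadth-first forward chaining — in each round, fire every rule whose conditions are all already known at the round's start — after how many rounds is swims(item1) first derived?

Round 1: rule 2 [green(item1) & stale(item1) & cold(item1) -> closed(item1)]; rule 8 [small(item1) & cold(item1) & large(item1) -> open(item1)]; rule 9 [visible(item1) -> valid(item1)]; rule 10 [penguin(item1) & bird(item1) -> metal(item1)]. Adds closed(item1), open(item1), valid(item1), metal(item1).
Round 2: rule 4 [closed(item1) -> hot(item1)]; rule 6 [metal(item1) & flagged(item1) & closed(item1) -> mammal(item1)]. Adds hot(item1), mammal(item1).
Round 3: rule 5 [hot(item1) -> active(item1)]; rule 11 [mammal(item1) & valid(item1) & approved(item1) -> red(item1)]. Adds active(item1), red(item1).
Round 4: rule 3 [red(item1) & open(item1) -> swims(item1)]. Adds swims(item1).
swims(item1) first appears in round 4.

4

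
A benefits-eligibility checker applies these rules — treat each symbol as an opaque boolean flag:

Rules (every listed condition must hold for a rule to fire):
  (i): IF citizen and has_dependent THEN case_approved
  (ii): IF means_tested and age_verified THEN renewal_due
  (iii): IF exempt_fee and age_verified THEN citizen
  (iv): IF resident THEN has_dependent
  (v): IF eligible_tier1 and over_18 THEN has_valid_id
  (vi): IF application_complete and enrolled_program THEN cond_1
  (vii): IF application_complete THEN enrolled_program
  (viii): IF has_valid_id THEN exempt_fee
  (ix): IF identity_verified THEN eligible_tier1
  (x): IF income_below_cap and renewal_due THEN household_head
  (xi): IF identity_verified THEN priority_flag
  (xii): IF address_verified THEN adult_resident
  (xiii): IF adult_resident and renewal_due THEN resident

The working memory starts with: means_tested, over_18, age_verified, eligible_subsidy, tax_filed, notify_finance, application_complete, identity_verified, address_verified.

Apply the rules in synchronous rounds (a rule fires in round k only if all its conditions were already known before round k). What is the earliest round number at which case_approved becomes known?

5

Round 1: (ii) [IF means_tested and age_verified THEN renewal_due]; (vii) [IF application_complete THEN enrolled_program]; (ix) [IF identity_verified THEN eligible_tier1]; (xi) [IF identity_verified THEN priority_flag]; (xii) [IF address_verified THEN adult_resident]. New: renewal_due, enrolled_program, eligible_tier1, priority_flag, adult_resident.
Round 2: (v) [IF eligible_tier1 and over_18 THEN has_valid_id]; (vi) [IF application_complete and enrolled_program THEN cond_1]; (xiii) [IF adult_resident and renewal_due THEN resident]. New: has_valid_id, cond_1, resident.
Round 3: (iv) [IF resident THEN has_dependent]; (viii) [IF has_valid_id THEN exempt_fee]. New: has_dependent, exempt_fee.
Round 4: (iii) [IF exempt_fee and age_verified THEN citizen]. New: citizen.
Round 5: (i) [IF citizen and has_dependent THEN case_approved]. New: case_approved.
case_approved first appears in round 5.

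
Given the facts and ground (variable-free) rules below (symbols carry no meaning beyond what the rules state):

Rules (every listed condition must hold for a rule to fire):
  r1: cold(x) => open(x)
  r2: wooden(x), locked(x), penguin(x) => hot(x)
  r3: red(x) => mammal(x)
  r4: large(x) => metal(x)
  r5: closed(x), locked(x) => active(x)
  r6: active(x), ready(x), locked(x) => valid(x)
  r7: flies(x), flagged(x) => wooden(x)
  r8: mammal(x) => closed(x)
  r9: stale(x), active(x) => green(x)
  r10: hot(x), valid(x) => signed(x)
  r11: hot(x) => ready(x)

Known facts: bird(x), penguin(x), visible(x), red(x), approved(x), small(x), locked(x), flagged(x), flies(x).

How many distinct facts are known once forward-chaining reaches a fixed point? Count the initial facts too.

17

Round 1 — r3, r7, derive mammal(x), wooden(x).
Round 2 — r2, r8, derive hot(x), closed(x).
Round 3 — r5, r11, derive active(x), ready(x).
Round 4 — r6, derive valid(x).
Round 5 — r10, derive signed(x).
Closure: {active(x), approved(x), bird(x), closed(x), flagged(x), flies(x), hot(x), locked(x), mammal(x), penguin(x), ready(x), red(x), signed(x), small(x), valid(x), visible(x), wooden(x)} — 17 facts.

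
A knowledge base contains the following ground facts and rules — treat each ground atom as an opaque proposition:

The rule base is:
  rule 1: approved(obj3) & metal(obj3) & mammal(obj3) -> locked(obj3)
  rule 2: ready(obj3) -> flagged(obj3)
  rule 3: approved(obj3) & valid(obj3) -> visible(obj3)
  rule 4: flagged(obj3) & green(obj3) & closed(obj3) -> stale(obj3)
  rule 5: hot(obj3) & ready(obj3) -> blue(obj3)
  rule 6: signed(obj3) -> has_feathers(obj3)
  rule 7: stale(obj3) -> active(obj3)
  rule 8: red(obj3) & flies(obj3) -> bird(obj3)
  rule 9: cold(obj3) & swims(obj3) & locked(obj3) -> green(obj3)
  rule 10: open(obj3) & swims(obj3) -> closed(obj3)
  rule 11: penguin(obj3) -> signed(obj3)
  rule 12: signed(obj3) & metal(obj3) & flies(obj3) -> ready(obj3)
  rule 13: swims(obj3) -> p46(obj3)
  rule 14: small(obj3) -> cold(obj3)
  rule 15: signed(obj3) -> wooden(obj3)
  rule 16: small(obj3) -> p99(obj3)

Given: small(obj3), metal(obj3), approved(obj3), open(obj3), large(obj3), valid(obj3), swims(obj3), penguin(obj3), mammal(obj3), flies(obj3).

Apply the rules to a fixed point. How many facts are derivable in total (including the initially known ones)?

24

Round 1: rule 1 [approved(obj3) & metal(obj3) & mammal(obj3) -> locked(obj3)]; rule 3 [approved(obj3) & valid(obj3) -> visible(obj3)]; rule 10 [open(obj3) & swims(obj3) -> closed(obj3)]; rule 11 [penguin(obj3) -> signed(obj3)]; rule 13 [swims(obj3) -> p46(obj3)]; rule 14 [small(obj3) -> cold(obj3)]; rule 16 [small(obj3) -> p99(obj3)]. Adds locked(obj3), visible(obj3), closed(obj3), signed(obj3), p46(obj3), cold(obj3), p99(obj3).
Round 2: rule 6 [signed(obj3) -> has_feathers(obj3)]; rule 9 [cold(obj3) & swims(obj3) & locked(obj3) -> green(obj3)]; rule 12 [signed(obj3) & metal(obj3) & flies(obj3) -> ready(obj3)]; rule 15 [signed(obj3) -> wooden(obj3)]. Adds has_feathers(obj3), green(obj3), ready(obj3), wooden(obj3).
Round 3: rule 2 [ready(obj3) -> flagged(obj3)]. Adds flagged(obj3).
Round 4: rule 4 [flagged(obj3) & green(obj3) & closed(obj3) -> stale(obj3)]. Adds stale(obj3).
Round 5: rule 7 [stale(obj3) -> active(obj3)]. Adds active(obj3).
Closure: {active(obj3), approved(obj3), closed(obj3), cold(obj3), flagged(obj3), flies(obj3), green(obj3), has_feathers(obj3), large(obj3), locked(obj3), mammal(obj3), metal(obj3), open(obj3), p46(obj3), p99(obj3), penguin(obj3), ready(obj3), signed(obj3), small(obj3), stale(obj3), swims(obj3), valid(obj3), visible(obj3), wooden(obj3)} — 24 facts.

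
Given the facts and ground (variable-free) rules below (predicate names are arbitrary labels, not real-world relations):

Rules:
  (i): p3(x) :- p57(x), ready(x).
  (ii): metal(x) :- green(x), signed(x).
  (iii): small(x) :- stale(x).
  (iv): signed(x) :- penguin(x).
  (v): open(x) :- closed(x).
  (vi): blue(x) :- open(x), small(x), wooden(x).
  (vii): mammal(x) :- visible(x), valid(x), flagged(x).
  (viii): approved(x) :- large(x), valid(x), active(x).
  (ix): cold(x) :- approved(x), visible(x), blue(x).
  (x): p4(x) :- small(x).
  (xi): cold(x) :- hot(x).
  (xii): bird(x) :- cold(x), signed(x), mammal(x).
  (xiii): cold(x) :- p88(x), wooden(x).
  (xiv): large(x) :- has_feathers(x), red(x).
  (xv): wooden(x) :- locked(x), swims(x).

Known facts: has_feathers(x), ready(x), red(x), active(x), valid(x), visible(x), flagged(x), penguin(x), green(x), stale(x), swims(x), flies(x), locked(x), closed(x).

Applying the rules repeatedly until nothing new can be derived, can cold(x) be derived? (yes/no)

yes

Round 1 — (iii), (iv), (v), (vii), (xiv), (xv), derive small(x), signed(x), open(x), mammal(x), large(x), wooden(x).
Round 2 — (ii), (vi), (viii), (x), derive metal(x), blue(x), approved(x), p4(x).
Round 3 — (ix), derive cold(x).
Round 4 — (xii), derive bird(x).
cold(x) appears in round 3, so it is derivable.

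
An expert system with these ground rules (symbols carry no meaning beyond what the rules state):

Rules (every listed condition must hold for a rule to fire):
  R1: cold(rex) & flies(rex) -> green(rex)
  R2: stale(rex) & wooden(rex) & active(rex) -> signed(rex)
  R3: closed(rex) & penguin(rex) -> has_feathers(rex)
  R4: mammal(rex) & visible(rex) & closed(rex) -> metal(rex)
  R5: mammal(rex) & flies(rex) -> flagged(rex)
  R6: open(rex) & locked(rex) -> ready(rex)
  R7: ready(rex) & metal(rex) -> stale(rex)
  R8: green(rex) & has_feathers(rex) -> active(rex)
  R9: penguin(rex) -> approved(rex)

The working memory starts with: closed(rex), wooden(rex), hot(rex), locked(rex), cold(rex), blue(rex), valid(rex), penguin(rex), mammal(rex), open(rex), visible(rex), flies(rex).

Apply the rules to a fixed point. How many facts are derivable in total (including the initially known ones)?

Round 1: R1 [cold(rex) & flies(rex) -> green(rex)]; R3 [closed(rex) & penguin(rex) -> has_feathers(rex)]; R4 [mammal(rex) & visible(rex) & closed(rex) -> metal(rex)]; R5 [mammal(rex) & flies(rex) -> flagged(rex)]; R6 [open(rex) & locked(rex) -> ready(rex)]; R9 [penguin(rex) -> approved(rex)]. Adds green(rex), has_feathers(rex), metal(rex), flagged(rex), ready(rex), approved(rex).
Round 2: R7 [ready(rex) & metal(rex) -> stale(rex)]; R8 [green(rex) & has_feathers(rex) -> active(rex)]. Adds stale(rex), active(rex).
Round 3: R2 [stale(rex) & wooden(rex) & active(rex) -> signed(rex)]. Adds signed(rex).
Closure: {active(rex), approved(rex), blue(rex), closed(rex), cold(rex), flagged(rex), flies(rex), green(rex), has_feathers(rex), hot(rex), locked(rex), mammal(rex), metal(rex), open(rex), penguin(rex), ready(rex), signed(rex), stale(rex), valid(rex), visible(rex), wooden(rex)} — 21 facts.

21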